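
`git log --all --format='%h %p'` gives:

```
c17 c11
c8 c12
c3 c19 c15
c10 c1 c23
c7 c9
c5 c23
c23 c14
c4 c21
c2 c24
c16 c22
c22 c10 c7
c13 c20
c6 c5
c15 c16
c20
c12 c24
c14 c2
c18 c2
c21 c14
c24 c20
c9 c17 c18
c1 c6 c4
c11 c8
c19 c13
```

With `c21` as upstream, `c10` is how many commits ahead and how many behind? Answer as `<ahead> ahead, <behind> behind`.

6 ahead, 0 behind

Reachable from c10: {c1, c10, c14, c2, c20, c21, c23, c24, c4, c5, c6}.
Reachable from c21: {c14, c2, c20, c21, c24}.
Only in c10's history (ahead): {c1, c10, c23, c4, c5, c6} — 6.
Only in c21's history (behind): {} — 0.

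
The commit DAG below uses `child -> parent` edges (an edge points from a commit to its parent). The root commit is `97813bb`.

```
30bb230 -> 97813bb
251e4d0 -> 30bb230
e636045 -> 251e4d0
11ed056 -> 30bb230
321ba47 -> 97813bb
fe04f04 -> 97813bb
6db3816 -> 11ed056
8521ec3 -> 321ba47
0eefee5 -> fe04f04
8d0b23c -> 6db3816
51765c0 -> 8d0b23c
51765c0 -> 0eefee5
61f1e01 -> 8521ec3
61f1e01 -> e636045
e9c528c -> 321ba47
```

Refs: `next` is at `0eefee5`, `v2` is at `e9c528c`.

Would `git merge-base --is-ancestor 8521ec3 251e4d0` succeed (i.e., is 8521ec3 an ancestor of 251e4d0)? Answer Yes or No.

No

Ancestors of 251e4d0: {251e4d0, 30bb230, 97813bb}.
8521ec3 is not in that set, so it is not an ancestor of 251e4d0.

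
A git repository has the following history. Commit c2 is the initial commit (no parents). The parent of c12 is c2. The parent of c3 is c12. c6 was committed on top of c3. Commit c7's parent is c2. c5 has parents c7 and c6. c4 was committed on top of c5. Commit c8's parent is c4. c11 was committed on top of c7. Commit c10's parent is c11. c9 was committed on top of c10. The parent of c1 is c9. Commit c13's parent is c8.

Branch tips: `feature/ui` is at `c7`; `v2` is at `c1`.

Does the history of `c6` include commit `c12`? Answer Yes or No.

Yes

Ancestors of c6 (commits reachable by following parents): {c12, c2, c3, c6}.
c12 is in that set, so it is an ancestor of c6.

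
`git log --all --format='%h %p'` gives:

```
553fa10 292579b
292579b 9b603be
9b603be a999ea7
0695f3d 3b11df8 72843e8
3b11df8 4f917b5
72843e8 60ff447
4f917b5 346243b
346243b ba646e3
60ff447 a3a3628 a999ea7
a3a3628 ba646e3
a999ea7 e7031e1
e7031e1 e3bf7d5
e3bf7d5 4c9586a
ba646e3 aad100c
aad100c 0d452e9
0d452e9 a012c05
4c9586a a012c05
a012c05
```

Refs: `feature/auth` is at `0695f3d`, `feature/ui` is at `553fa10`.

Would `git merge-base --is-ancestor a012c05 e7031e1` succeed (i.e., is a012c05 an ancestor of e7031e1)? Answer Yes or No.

Ancestors of e7031e1 (commits reachable by following parents): {4c9586a, a012c05, e3bf7d5, e7031e1}.
a012c05 is in that set, so it is an ancestor of e7031e1.

Yes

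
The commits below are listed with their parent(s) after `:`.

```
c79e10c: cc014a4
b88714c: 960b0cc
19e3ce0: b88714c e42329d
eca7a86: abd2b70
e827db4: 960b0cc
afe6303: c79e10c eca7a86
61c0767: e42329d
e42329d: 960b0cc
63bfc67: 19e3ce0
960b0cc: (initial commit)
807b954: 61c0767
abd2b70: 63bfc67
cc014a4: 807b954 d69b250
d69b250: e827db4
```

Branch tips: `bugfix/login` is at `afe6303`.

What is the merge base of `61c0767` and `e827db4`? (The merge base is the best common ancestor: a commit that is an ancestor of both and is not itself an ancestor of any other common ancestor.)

960b0cc

Ancestors of 61c0767: {61c0767, 960b0cc, e42329d}.
Ancestors of e827db4: {960b0cc, e827db4}.
Common ancestors: {960b0cc}.
The only common ancestor is 960b0cc, so it is the merge base.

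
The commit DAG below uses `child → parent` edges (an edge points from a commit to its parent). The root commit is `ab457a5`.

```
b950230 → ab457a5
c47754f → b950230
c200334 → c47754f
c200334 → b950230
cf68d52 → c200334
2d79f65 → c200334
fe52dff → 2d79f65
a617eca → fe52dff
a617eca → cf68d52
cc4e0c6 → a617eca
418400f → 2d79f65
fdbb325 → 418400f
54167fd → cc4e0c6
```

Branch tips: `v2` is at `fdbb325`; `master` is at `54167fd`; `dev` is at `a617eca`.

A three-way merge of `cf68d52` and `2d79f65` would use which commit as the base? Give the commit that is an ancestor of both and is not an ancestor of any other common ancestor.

c200334

Ancestors of cf68d52: {ab457a5, b950230, c200334, c47754f, cf68d52}.
Ancestors of 2d79f65: {2d79f65, ab457a5, b950230, c200334, c47754f}.
Common ancestors: {ab457a5, b950230, c200334, c47754f}.
Among these, c200334 is not an ancestor of any other common ancestor — it is the merge base.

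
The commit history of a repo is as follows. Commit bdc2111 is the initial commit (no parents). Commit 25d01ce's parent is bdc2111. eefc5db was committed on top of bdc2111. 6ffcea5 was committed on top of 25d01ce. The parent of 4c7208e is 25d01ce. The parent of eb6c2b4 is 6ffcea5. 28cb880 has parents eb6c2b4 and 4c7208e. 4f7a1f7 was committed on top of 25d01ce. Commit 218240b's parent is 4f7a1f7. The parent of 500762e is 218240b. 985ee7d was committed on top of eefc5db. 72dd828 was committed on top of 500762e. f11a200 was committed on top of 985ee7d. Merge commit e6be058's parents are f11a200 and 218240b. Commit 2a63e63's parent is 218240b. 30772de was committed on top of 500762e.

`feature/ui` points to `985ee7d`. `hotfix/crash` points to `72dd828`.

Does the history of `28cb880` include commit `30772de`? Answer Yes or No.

No

Ancestors of 28cb880: {25d01ce, 28cb880, 4c7208e, 6ffcea5, bdc2111, eb6c2b4}.
30772de is not in that set, so it is not an ancestor of 28cb880.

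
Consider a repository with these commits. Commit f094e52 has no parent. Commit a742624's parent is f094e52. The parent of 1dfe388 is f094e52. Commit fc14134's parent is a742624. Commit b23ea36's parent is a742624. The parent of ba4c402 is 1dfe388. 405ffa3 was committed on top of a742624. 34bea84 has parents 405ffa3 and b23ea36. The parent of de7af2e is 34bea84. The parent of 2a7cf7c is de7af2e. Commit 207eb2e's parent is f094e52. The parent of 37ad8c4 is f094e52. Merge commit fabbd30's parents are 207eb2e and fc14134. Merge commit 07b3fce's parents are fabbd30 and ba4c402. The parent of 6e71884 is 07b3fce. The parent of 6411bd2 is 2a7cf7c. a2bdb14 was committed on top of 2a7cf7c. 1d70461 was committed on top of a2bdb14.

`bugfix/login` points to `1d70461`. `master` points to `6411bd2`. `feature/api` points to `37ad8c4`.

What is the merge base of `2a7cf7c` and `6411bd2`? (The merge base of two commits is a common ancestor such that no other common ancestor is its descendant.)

2a7cf7c

Ancestors of 2a7cf7c: {2a7cf7c, 34bea84, 405ffa3, a742624, b23ea36, de7af2e, f094e52}.
Ancestors of 6411bd2: {2a7cf7c, 34bea84, 405ffa3, 6411bd2, a742624, b23ea36, de7af2e, f094e52}.
Common ancestors: {2a7cf7c, 34bea84, 405ffa3, a742624, b23ea36, de7af2e, f094e52}.
Among these, 2a7cf7c is not an ancestor of any other common ancestor — it is the merge base.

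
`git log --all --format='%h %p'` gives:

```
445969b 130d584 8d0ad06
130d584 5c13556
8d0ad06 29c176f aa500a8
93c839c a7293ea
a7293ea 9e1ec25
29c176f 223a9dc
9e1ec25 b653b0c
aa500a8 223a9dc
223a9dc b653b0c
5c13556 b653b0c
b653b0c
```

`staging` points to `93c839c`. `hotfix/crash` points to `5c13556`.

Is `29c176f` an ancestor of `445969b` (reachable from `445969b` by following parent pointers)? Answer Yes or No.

Ancestors of 445969b (commits reachable by following parents): {130d584, 223a9dc, 29c176f, 445969b, 5c13556, 8d0ad06, aa500a8, b653b0c}.
29c176f is in that set, so it is an ancestor of 445969b.

Yes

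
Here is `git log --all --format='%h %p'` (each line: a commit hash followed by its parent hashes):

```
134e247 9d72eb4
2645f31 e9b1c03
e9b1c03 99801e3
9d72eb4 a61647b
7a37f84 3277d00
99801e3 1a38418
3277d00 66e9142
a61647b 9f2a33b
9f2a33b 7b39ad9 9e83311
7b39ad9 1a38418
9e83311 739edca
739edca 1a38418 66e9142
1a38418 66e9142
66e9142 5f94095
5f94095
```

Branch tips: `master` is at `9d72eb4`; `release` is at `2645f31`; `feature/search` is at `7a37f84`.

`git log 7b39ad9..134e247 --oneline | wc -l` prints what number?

Reachable from 134e247: {134e247, 1a38418, 5f94095, 66e9142, 739edca, 7b39ad9, 9d72eb4, 9e83311, 9f2a33b, a61647b}.
Reachable from 7b39ad9: {1a38418, 5f94095, 66e9142, 7b39ad9}.
In 134e247's history but not 7b39ad9's: {134e247, 739edca, 9d72eb4, 9e83311, 9f2a33b, a61647b} — 6 commits.

6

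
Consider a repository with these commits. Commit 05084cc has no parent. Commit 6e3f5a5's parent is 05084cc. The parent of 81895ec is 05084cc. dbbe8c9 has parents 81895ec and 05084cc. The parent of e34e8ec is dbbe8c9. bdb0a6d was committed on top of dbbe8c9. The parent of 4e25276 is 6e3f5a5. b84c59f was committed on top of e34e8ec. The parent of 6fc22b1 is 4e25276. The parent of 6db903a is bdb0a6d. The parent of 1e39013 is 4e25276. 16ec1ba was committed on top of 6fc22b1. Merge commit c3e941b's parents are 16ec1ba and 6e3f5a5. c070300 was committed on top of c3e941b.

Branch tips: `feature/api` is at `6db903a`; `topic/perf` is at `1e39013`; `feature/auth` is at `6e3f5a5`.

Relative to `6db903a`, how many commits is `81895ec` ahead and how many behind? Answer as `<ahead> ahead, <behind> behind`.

0 ahead, 3 behind

Reachable from 81895ec: {05084cc, 81895ec}.
Reachable from 6db903a: {05084cc, 6db903a, 81895ec, bdb0a6d, dbbe8c9}.
Only in 81895ec's history (ahead): {} — 0.
Only in 6db903a's history (behind): {6db903a, bdb0a6d, dbbe8c9} — 3.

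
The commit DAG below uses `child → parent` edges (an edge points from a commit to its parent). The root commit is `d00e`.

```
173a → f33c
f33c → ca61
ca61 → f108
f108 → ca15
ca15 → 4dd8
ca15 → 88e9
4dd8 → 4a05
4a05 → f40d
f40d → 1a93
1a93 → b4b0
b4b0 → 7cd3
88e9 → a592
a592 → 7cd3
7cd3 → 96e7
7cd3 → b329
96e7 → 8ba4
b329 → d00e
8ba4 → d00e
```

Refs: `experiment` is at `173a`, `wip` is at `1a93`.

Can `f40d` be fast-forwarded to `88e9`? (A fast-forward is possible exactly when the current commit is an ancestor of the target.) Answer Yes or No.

A fast-forward from f40d to 88e9 is possible iff f40d is an ancestor of 88e9.
Ancestors of 88e9: {7cd3, 88e9, 8ba4, 96e7, a592, b329, d00e}.
f40d is not among them, so fast-forward is not possible.

No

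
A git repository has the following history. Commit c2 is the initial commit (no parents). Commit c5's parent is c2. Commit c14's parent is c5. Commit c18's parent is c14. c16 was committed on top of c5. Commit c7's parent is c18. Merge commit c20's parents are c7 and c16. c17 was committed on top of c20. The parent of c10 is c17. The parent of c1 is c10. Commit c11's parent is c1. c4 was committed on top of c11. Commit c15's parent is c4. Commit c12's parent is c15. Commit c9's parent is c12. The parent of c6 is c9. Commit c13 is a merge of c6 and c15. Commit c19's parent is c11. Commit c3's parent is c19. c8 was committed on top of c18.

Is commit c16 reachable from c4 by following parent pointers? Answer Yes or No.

Yes

Ancestors of c4 (commits reachable by following parents): {c1, c10, c11, c14, c16, c17, c18, c2, c20, c4, c5, c7}.
c16 is in that set, so it is an ancestor of c4.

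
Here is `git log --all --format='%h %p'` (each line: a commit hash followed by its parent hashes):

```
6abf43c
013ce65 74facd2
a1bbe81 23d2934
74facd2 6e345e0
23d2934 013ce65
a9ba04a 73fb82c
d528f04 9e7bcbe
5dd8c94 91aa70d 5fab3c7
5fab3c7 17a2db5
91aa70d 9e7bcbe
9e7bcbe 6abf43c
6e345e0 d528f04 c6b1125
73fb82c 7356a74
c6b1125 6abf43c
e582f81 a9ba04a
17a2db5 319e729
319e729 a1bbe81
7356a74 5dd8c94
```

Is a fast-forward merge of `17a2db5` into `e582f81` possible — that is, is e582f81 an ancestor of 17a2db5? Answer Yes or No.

No

A fast-forward from e582f81 to 17a2db5 is possible iff e582f81 is an ancestor of 17a2db5.
Ancestors of 17a2db5: {013ce65, 17a2db5, 23d2934, 319e729, 6abf43c, 6e345e0, 74facd2, 9e7bcbe, a1bbe81, c6b1125, d528f04}.
e582f81 is not among them, so fast-forward is not possible.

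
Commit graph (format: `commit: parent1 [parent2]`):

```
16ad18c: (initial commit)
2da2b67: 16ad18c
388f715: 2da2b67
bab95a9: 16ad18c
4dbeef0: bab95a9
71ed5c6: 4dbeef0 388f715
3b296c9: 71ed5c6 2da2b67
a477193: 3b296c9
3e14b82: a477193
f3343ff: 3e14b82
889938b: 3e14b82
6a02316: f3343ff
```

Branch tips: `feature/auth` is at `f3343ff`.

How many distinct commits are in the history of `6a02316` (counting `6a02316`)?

Walking parent pointers from 6a02316: reachable set = {16ad18c, 2da2b67, 388f715, 3b296c9, 3e14b82, 4dbeef0, 6a02316, 71ed5c6, a477193, bab95a9, f3343ff}.
That is 11 commits.

11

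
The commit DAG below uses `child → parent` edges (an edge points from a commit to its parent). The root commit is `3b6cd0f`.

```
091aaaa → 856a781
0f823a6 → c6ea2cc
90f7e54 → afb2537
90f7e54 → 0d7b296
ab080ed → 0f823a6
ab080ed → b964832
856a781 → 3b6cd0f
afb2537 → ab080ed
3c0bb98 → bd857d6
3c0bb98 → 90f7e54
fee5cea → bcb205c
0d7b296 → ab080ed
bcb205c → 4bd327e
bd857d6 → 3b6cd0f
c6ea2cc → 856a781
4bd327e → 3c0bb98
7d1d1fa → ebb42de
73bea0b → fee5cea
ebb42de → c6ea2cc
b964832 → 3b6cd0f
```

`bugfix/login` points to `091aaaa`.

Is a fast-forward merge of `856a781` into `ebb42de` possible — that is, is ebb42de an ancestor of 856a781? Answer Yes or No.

No

A fast-forward from ebb42de to 856a781 is possible iff ebb42de is an ancestor of 856a781.
Ancestors of 856a781: {3b6cd0f, 856a781}.
ebb42de is not among them, so fast-forward is not possible.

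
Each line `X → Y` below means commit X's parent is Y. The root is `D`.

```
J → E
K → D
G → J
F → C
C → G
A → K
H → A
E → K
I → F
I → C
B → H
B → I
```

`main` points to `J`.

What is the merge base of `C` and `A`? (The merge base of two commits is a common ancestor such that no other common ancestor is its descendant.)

K

Ancestors of C: {C, D, E, G, J, K}.
Ancestors of A: {A, D, K}.
Common ancestors: {D, K}.
Among these, K is not an ancestor of any other common ancestor — it is the merge base.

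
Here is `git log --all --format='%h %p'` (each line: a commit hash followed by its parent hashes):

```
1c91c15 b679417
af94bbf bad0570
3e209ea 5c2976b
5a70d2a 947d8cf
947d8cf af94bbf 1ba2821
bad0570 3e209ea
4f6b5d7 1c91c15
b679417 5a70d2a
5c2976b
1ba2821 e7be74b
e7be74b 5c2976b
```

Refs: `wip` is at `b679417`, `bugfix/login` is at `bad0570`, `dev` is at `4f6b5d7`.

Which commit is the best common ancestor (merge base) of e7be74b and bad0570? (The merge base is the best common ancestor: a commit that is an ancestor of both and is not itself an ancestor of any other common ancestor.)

5c2976b

Ancestors of e7be74b: {5c2976b, e7be74b}.
Ancestors of bad0570: {3e209ea, 5c2976b, bad0570}.
Common ancestors: {5c2976b}.
The only common ancestor is 5c2976b, so it is the merge base.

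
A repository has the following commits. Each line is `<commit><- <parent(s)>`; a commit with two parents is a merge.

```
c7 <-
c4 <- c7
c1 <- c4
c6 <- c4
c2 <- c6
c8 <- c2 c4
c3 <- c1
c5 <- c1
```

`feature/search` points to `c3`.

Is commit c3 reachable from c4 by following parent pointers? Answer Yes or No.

No

Ancestors of c4: {c4, c7}.
c3 is not in that set, so it is not an ancestor of c4.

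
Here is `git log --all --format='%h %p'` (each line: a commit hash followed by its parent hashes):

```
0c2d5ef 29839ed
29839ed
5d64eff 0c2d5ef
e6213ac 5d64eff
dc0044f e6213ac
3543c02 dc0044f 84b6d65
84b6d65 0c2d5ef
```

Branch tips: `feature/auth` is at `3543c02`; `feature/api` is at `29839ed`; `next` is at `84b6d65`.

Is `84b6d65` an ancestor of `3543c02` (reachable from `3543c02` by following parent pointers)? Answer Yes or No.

Yes

Ancestors of 3543c02 (commits reachable by following parents): {0c2d5ef, 29839ed, 3543c02, 5d64eff, 84b6d65, dc0044f, e6213ac}.
84b6d65 is in that set, so it is an ancestor of 3543c02.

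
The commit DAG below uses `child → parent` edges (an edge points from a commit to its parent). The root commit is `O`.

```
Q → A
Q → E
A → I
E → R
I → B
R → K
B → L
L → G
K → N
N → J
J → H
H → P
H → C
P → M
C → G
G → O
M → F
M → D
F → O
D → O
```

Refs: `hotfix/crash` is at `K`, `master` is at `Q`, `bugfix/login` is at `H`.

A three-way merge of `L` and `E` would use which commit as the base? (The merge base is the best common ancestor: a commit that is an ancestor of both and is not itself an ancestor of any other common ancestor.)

Ancestors of L: {G, L, O}.
Ancestors of E: {C, D, E, F, G, H, J, K, M, N, O, P, R}.
Common ancestors: {G, O}.
Among these, G is not an ancestor of any other common ancestor — it is the merge base.

G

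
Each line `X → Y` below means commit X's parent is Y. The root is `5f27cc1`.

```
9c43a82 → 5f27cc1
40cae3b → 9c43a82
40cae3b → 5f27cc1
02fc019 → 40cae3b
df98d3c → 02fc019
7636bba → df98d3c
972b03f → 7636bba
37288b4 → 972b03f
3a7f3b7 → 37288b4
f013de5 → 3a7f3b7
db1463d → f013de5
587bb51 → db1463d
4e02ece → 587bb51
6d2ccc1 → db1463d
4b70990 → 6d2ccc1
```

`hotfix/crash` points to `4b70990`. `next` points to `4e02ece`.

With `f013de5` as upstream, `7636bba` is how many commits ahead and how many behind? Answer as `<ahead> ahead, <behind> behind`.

Reachable from 7636bba: {02fc019, 40cae3b, 5f27cc1, 7636bba, 9c43a82, df98d3c}.
Reachable from f013de5: {02fc019, 37288b4, 3a7f3b7, 40cae3b, 5f27cc1, 7636bba, 972b03f, 9c43a82, df98d3c, f013de5}.
Only in 7636bba's history (ahead): {} — 0.
Only in f013de5's history (behind): {37288b4, 3a7f3b7, 972b03f, f013de5} — 4.

0 ahead, 4 behind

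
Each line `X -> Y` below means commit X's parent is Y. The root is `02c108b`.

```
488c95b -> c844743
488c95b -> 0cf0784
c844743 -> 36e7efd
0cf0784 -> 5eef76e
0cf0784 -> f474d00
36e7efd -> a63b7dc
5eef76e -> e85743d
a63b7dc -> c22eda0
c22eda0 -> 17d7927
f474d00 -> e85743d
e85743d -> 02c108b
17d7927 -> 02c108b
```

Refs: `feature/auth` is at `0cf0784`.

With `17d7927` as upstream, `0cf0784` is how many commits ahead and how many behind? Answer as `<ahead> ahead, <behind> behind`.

4 ahead, 1 behind

Reachable from 0cf0784: {02c108b, 0cf0784, 5eef76e, e85743d, f474d00}.
Reachable from 17d7927: {02c108b, 17d7927}.
Only in 0cf0784's history (ahead): {0cf0784, 5eef76e, e85743d, f474d00} — 4.
Only in 17d7927's history (behind): {17d7927} — 1.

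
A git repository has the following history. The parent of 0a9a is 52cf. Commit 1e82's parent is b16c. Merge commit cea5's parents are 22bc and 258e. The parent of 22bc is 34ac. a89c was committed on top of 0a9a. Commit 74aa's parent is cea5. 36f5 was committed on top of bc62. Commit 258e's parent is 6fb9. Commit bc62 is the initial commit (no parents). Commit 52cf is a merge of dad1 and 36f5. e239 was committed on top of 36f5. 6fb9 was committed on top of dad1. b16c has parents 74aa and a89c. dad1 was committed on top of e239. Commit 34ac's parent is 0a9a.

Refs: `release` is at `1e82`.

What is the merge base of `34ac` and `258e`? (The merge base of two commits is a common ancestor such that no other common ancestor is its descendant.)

Ancestors of 34ac: {0a9a, 34ac, 36f5, 52cf, bc62, dad1, e239}.
Ancestors of 258e: {258e, 36f5, 6fb9, bc62, dad1, e239}.
Common ancestors: {36f5, bc62, dad1, e239}.
Among these, dad1 is not an ancestor of any other common ancestor — it is the merge base.

dad1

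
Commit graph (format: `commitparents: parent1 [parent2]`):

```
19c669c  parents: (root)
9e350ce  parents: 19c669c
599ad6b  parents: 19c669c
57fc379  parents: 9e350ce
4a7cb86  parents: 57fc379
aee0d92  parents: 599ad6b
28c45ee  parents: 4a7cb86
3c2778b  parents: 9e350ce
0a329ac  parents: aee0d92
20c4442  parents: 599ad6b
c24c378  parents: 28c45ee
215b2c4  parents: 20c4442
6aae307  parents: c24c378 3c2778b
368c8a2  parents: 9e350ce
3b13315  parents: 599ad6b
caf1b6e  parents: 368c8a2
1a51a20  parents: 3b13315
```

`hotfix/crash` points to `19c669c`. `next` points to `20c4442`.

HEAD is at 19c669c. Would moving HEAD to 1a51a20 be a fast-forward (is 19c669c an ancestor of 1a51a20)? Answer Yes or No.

A fast-forward from 19c669c to 1a51a20 is possible iff 19c669c is an ancestor of 1a51a20.
Ancestors of 1a51a20: {19c669c, 1a51a20, 3b13315, 599ad6b}.
19c669c is among them, so fast-forward is possible.

Yes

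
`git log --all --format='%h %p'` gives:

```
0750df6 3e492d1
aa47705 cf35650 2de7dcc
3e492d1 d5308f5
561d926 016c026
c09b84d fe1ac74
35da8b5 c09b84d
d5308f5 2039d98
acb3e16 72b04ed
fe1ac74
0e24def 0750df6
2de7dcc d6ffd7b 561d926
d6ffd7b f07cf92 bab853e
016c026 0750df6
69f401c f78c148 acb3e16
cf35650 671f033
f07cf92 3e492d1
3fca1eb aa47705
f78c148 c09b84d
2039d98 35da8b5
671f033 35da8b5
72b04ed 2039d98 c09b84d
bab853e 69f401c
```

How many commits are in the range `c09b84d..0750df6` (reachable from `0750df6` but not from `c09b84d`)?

Reachable from 0750df6: {0750df6, 2039d98, 35da8b5, 3e492d1, c09b84d, d5308f5, fe1ac74}.
Reachable from c09b84d: {c09b84d, fe1ac74}.
In 0750df6's history but not c09b84d's: {0750df6, 2039d98, 35da8b5, 3e492d1, d5308f5} — 5 commits.

5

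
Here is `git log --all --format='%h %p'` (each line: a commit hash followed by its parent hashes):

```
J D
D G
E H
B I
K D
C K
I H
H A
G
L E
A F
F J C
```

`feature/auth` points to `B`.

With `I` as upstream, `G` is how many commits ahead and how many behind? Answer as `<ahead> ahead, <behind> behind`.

0 ahead, 8 behind

Reachable from G: {G}.
Reachable from I: {A, C, D, F, G, H, I, J, K}.
Only in G's history (ahead): {} — 0.
Only in I's history (behind): {A, C, D, F, H, I, J, K} — 8.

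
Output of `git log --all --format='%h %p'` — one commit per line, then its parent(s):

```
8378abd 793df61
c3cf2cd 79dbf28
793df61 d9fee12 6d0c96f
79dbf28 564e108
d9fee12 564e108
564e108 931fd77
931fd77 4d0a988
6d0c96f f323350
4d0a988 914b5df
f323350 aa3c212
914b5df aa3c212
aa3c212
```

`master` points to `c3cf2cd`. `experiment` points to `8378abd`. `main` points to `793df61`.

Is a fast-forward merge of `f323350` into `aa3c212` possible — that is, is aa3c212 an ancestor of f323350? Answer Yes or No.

A fast-forward from aa3c212 to f323350 is possible iff aa3c212 is an ancestor of f323350.
Ancestors of f323350: {aa3c212, f323350}.
aa3c212 is among them, so fast-forward is possible.

Yes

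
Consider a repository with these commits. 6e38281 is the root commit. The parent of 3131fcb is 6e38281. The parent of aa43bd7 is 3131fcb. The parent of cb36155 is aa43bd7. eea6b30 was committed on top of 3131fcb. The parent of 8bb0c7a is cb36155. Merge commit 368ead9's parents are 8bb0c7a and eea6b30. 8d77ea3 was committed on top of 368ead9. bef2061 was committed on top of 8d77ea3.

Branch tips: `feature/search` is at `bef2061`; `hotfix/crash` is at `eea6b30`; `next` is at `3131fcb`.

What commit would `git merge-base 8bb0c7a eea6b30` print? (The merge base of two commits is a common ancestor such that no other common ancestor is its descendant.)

3131fcb

Ancestors of 8bb0c7a: {3131fcb, 6e38281, 8bb0c7a, aa43bd7, cb36155}.
Ancestors of eea6b30: {3131fcb, 6e38281, eea6b30}.
Common ancestors: {3131fcb, 6e38281}.
Among these, 3131fcb is not an ancestor of any other common ancestor — it is the merge base.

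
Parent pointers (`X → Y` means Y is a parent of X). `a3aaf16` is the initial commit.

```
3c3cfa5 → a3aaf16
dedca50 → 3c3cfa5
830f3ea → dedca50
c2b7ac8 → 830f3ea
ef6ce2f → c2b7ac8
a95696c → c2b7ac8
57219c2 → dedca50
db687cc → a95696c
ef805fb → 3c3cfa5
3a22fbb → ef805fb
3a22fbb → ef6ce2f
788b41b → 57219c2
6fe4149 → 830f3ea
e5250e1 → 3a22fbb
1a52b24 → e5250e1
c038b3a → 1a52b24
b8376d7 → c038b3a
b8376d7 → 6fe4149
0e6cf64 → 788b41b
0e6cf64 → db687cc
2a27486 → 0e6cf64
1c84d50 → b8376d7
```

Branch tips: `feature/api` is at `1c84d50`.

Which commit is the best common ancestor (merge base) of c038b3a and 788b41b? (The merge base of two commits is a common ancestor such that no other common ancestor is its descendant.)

dedca50

Ancestors of c038b3a: {1a52b24, 3a22fbb, 3c3cfa5, 830f3ea, a3aaf16, c038b3a, c2b7ac8, dedca50, e5250e1, ef6ce2f, ef805fb}.
Ancestors of 788b41b: {3c3cfa5, 57219c2, 788b41b, a3aaf16, dedca50}.
Common ancestors: {3c3cfa5, a3aaf16, dedca50}.
Among these, dedca50 is not an ancestor of any other common ancestor — it is the merge base.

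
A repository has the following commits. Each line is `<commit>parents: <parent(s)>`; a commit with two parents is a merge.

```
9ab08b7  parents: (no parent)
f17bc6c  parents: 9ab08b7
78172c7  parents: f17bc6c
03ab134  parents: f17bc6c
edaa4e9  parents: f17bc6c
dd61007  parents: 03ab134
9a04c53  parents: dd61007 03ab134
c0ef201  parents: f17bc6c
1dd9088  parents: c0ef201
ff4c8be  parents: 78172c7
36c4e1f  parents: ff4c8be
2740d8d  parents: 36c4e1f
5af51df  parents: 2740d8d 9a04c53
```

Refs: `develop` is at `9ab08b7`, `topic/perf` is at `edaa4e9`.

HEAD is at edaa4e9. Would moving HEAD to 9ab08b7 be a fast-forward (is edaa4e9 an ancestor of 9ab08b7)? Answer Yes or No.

A fast-forward from edaa4e9 to 9ab08b7 is possible iff edaa4e9 is an ancestor of 9ab08b7.
Ancestors of 9ab08b7: {9ab08b7}.
edaa4e9 is not among them, so fast-forward is not possible.

No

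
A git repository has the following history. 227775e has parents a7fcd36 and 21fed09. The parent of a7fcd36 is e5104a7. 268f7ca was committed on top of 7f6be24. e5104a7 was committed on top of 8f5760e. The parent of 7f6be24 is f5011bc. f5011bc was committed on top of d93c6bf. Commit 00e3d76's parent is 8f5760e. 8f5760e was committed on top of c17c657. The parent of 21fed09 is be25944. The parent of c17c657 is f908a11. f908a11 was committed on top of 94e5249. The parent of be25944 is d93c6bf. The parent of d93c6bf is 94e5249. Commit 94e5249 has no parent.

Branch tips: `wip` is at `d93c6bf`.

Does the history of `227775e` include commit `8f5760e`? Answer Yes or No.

Ancestors of 227775e (commits reachable by following parents): {21fed09, 227775e, 8f5760e, 94e5249, a7fcd36, be25944, c17c657, d93c6bf, e5104a7, f908a11}.
8f5760e is in that set, so it is an ancestor of 227775e.

Yes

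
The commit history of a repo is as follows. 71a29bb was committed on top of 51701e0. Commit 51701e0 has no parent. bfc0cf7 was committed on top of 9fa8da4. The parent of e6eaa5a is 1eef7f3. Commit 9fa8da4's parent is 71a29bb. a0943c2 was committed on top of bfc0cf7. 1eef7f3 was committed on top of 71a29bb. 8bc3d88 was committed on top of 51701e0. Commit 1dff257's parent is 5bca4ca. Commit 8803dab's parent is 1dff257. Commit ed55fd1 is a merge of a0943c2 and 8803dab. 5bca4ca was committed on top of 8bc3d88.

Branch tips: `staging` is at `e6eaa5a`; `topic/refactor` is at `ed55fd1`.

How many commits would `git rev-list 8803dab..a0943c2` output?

4

Reachable from a0943c2: {51701e0, 71a29bb, 9fa8da4, a0943c2, bfc0cf7}.
Reachable from 8803dab: {1dff257, 51701e0, 5bca4ca, 8803dab, 8bc3d88}.
In a0943c2's history but not 8803dab's: {71a29bb, 9fa8da4, a0943c2, bfc0cf7} — 4 commits.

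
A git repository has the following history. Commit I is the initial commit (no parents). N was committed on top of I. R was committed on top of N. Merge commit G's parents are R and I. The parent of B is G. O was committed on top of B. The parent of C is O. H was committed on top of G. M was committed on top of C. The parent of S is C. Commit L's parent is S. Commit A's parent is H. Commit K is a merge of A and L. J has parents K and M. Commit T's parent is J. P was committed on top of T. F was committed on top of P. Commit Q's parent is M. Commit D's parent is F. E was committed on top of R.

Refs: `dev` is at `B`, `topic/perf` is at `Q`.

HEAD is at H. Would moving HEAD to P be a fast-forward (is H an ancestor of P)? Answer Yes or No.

A fast-forward from H to P is possible iff H is an ancestor of P.
Ancestors of P: {A, B, C, G, H, I, J, K, L, M, N, O, P, R, S, T}.
H is among them, so fast-forward is possible.

Yes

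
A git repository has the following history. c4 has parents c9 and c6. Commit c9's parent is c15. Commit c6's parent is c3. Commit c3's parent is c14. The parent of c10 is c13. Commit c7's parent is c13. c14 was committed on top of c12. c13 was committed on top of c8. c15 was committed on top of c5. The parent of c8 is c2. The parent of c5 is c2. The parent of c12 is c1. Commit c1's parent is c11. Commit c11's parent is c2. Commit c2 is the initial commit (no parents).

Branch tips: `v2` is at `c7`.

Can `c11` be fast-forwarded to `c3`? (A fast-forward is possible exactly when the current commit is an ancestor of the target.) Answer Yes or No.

Yes

A fast-forward from c11 to c3 is possible iff c11 is an ancestor of c3.
Ancestors of c3: {c1, c11, c12, c14, c2, c3}.
c11 is among them, so fast-forward is possible.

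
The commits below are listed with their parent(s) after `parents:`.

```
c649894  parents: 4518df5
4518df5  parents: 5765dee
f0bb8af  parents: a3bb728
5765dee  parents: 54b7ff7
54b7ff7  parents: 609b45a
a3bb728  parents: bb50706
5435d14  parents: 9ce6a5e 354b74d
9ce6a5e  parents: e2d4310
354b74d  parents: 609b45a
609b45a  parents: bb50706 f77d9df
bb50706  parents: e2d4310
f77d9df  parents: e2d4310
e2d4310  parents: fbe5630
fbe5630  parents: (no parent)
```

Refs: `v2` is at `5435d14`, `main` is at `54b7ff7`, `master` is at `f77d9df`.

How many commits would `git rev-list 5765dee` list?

7

Walking parent pointers from 5765dee: reachable set = {54b7ff7, 5765dee, 609b45a, bb50706, e2d4310, f77d9df, fbe5630}.
That is 7 commits.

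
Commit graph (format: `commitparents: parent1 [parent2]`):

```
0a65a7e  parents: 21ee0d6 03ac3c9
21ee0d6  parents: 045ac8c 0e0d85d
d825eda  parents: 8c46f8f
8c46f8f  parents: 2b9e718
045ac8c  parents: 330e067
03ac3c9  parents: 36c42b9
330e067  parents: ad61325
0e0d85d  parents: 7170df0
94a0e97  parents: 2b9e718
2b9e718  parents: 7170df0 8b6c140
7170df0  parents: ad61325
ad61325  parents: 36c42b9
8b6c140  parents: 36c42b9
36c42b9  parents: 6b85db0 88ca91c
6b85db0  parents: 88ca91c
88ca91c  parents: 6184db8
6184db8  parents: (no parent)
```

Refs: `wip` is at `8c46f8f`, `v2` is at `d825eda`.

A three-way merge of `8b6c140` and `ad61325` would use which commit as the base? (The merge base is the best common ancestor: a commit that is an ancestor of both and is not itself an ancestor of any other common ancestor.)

Ancestors of 8b6c140: {36c42b9, 6184db8, 6b85db0, 88ca91c, 8b6c140}.
Ancestors of ad61325: {36c42b9, 6184db8, 6b85db0, 88ca91c, ad61325}.
Common ancestors: {36c42b9, 6184db8, 6b85db0, 88ca91c}.
Among these, 36c42b9 is not an ancestor of any other common ancestor — it is the merge base.

36c42b9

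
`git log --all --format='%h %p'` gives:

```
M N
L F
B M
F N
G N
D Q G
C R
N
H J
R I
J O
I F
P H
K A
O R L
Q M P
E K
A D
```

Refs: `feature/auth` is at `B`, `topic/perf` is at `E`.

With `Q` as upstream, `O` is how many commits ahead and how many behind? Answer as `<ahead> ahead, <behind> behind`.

0 ahead, 5 behind

Reachable from O: {F, I, L, N, O, R}.
Reachable from Q: {F, H, I, J, L, M, N, O, P, Q, R}.
Only in O's history (ahead): {} — 0.
Only in Q's history (behind): {H, J, M, P, Q} — 5.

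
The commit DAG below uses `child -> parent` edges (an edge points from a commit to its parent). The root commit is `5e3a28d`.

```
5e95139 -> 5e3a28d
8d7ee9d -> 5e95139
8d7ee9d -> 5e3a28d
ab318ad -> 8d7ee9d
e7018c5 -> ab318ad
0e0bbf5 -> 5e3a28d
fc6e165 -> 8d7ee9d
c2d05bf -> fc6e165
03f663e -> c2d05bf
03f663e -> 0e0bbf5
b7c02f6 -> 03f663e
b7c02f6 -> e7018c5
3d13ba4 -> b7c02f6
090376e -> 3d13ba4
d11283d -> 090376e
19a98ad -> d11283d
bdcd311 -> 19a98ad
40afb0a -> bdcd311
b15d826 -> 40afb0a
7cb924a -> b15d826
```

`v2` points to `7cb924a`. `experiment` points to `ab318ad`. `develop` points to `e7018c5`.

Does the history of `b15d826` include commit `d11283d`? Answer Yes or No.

Yes

Ancestors of b15d826 (commits reachable by following parents): {03f663e, 090376e, 0e0bbf5, 19a98ad, 3d13ba4, 40afb0a, 5e3a28d, 5e95139, 8d7ee9d, ab318ad, b15d826, b7c02f6, bdcd311, c2d05bf, d11283d, e7018c5, fc6e165}.
d11283d is in that set, so it is an ancestor of b15d826.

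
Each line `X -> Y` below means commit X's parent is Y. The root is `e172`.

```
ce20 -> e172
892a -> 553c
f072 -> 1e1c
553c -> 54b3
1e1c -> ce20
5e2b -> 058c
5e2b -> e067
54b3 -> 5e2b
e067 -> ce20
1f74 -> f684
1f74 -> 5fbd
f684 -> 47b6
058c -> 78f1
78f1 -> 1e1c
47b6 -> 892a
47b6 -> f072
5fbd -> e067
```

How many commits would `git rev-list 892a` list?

Walking parent pointers from 892a: reachable set = {058c, 1e1c, 54b3, 553c, 5e2b, 78f1, 892a, ce20, e067, e172}.
That is 10 commits.

10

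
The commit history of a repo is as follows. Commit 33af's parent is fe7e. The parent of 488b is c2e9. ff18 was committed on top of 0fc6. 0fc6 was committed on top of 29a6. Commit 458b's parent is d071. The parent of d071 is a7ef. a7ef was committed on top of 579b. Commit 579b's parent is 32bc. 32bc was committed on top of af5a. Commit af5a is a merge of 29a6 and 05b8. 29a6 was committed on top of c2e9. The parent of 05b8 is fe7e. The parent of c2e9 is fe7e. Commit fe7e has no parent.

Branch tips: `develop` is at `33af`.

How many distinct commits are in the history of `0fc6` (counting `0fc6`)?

Walking parent pointers from 0fc6: reachable set = {0fc6, 29a6, c2e9, fe7e}.
That is 4 commits.

4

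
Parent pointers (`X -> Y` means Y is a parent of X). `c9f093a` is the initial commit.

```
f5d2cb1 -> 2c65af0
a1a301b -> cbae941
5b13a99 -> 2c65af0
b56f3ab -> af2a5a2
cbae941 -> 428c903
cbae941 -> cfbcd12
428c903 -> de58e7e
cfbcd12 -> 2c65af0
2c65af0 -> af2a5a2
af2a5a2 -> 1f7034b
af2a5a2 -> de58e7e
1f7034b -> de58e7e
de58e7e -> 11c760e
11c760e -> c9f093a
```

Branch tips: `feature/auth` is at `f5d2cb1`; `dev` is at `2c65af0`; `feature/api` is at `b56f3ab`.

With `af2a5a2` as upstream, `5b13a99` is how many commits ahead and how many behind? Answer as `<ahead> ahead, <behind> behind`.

2 ahead, 0 behind

Reachable from 5b13a99: {11c760e, 1f7034b, 2c65af0, 5b13a99, af2a5a2, c9f093a, de58e7e}.
Reachable from af2a5a2: {11c760e, 1f7034b, af2a5a2, c9f093a, de58e7e}.
Only in 5b13a99's history (ahead): {2c65af0, 5b13a99} — 2.
Only in af2a5a2's history (behind): {} — 0.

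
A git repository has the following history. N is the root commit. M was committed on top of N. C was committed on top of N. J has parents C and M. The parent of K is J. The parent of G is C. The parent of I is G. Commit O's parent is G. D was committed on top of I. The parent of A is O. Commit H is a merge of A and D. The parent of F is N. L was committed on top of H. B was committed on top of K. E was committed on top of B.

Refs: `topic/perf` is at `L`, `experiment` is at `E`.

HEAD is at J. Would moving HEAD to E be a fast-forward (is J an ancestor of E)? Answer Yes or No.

A fast-forward from J to E is possible iff J is an ancestor of E.
Ancestors of E: {B, C, E, J, K, M, N}.
J is among them, so fast-forward is possible.

Yes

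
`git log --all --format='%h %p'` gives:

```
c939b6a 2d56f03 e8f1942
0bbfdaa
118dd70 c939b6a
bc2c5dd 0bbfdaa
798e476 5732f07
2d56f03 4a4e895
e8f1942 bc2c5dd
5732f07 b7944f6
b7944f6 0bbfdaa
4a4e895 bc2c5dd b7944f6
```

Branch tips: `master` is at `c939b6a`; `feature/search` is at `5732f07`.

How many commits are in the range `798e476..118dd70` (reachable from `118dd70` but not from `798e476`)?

6

Reachable from 118dd70: {0bbfdaa, 118dd70, 2d56f03, 4a4e895, b7944f6, bc2c5dd, c939b6a, e8f1942}.
Reachable from 798e476: {0bbfdaa, 5732f07, 798e476, b7944f6}.
In 118dd70's history but not 798e476's: {118dd70, 2d56f03, 4a4e895, bc2c5dd, c939b6a, e8f1942} — 6 commits.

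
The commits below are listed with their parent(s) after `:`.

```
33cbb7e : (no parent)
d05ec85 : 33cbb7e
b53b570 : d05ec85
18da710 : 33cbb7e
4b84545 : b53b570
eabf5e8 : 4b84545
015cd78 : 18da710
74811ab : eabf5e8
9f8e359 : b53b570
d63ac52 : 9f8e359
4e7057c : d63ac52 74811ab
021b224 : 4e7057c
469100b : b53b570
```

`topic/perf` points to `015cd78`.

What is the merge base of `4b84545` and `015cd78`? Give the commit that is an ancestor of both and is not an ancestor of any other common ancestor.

Ancestors of 4b84545: {33cbb7e, 4b84545, b53b570, d05ec85}.
Ancestors of 015cd78: {015cd78, 18da710, 33cbb7e}.
Common ancestors: {33cbb7e}.
The only common ancestor is 33cbb7e, so it is the merge base.

33cbb7e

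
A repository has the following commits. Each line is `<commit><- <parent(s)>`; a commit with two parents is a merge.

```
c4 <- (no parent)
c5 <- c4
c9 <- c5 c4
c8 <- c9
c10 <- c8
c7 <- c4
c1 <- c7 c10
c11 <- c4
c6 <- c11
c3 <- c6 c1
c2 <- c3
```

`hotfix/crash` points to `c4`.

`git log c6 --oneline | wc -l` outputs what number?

3

Walking parent pointers from c6: reachable set = {c11, c4, c6}.
That is 3 commits.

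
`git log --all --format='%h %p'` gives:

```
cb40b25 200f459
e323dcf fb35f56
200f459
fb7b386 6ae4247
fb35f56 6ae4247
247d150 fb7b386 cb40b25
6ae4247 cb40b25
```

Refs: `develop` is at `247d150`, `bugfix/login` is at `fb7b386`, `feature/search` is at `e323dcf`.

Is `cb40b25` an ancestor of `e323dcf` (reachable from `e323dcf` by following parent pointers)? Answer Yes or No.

Yes

Ancestors of e323dcf (commits reachable by following parents): {200f459, 6ae4247, cb40b25, e323dcf, fb35f56}.
cb40b25 is in that set, so it is an ancestor of e323dcf.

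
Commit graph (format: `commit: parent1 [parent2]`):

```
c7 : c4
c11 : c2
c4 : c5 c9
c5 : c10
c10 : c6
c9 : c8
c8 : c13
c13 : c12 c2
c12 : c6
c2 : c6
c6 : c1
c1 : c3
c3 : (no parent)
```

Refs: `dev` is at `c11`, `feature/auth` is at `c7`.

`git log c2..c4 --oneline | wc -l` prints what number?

Reachable from c4: {c1, c10, c12, c13, c2, c3, c4, c5, c6, c8, c9}.
Reachable from c2: {c1, c2, c3, c6}.
In c4's history but not c2's: {c10, c12, c13, c4, c5, c8, c9} — 7 commits.

7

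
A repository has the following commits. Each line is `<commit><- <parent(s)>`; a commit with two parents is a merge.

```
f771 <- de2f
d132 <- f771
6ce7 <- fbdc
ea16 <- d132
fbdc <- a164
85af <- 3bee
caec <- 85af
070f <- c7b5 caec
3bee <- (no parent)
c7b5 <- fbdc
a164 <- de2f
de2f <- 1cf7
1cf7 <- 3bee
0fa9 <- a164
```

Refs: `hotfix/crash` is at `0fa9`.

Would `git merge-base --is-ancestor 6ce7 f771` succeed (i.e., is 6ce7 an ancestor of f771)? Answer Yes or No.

No

Ancestors of f771: {1cf7, 3bee, de2f, f771}.
6ce7 is not in that set, so it is not an ancestor of f771.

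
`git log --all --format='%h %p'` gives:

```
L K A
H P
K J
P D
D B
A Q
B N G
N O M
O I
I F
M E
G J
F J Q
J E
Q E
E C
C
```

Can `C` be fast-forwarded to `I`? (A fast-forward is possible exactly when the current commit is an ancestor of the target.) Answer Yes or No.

A fast-forward from C to I is possible iff C is an ancestor of I.
Ancestors of I: {C, E, F, I, J, Q}.
C is among them, so fast-forward is possible.

Yes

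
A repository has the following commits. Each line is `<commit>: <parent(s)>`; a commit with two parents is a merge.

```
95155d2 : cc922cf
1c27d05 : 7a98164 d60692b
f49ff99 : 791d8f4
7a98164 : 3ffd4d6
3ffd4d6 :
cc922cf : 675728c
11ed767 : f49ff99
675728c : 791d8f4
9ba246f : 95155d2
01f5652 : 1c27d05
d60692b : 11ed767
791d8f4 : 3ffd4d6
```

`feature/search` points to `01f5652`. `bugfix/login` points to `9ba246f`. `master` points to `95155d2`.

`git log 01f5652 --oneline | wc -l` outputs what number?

8

Walking parent pointers from 01f5652: reachable set = {01f5652, 11ed767, 1c27d05, 3ffd4d6, 791d8f4, 7a98164, d60692b, f49ff99}.
That is 8 commits.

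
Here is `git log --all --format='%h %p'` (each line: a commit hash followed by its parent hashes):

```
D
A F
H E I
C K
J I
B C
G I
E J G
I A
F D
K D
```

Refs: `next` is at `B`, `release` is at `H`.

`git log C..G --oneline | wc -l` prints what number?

4

Reachable from G: {A, D, F, G, I}.
Reachable from C: {C, D, K}.
In G's history but not C's: {A, F, G, I} — 4 commits.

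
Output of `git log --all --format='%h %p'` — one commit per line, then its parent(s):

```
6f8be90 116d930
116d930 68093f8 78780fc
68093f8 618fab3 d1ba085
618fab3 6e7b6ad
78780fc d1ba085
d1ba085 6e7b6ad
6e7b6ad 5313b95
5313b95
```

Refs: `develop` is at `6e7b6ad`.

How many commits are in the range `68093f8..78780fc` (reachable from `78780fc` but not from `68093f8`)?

Reachable from 78780fc: {5313b95, 6e7b6ad, 78780fc, d1ba085}.
Reachable from 68093f8: {5313b95, 618fab3, 68093f8, 6e7b6ad, d1ba085}.
In 78780fc's history but not 68093f8's: {78780fc} — 1 commit.

1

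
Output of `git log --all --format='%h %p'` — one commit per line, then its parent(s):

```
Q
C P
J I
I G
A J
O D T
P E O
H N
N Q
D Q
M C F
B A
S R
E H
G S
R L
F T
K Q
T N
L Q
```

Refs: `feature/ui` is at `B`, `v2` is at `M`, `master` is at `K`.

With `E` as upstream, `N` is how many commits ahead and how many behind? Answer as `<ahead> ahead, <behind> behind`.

0 ahead, 2 behind

Reachable from N: {N, Q}.
Reachable from E: {E, H, N, Q}.
Only in N's history (ahead): {} — 0.
Only in E's history (behind): {E, H} — 2.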